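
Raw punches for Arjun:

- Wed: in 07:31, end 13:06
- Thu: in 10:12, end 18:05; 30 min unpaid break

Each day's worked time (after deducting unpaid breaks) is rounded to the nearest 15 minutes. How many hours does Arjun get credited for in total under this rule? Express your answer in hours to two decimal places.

13.00 hours

Wed: 07:31–13:06 = 5 h 35 min → rounds to 5 h 30 min
Thu: 10:12–18:05 = 7 h 53 min − 30 min = 7 h 23 min → rounds to 7 h 30 min
Total credited: 13 h 0 min.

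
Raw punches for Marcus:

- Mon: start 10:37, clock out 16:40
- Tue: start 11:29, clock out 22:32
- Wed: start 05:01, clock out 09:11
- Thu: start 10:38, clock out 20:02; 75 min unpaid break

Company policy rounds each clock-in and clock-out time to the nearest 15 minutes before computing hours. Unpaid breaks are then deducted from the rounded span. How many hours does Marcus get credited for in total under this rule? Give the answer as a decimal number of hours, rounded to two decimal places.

29.50 hours

Mon: in 10:37→10:30, out 16:40→16:45; 6 h 15 min
Tue: in 11:29→11:30, out 22:32→22:30; 11 h 0 min
Wed: in 05:01→05:00, out 09:11→09:15; 4 h 15 min
Thu: in 10:38→10:45, out 20:02→20:00; 9 h 15 min − 75 min = 8 h 0 min
Total credited: 29 h 30 min.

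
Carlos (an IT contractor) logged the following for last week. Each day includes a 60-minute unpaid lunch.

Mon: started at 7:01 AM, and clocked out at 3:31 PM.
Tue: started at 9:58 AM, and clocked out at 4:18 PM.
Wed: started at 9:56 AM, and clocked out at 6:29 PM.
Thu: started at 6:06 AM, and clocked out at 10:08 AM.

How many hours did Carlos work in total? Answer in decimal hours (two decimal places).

Mon: 7:01 AM–3:31 PM = 8 h 30 min; less 60 min break → 7 h 30 min
Tue: 9:58 AM–4:18 PM = 6 h 20 min; less 60 min break → 5 h 20 min
Wed: 9:56 AM–6:29 PM = 8 h 33 min; less 60 min break → 7 h 33 min
Thu: 6:06 AM–10:08 AM = 4 h 2 min; less 60 min break → 3 h 2 min
Total: 7 h 30 min + 5 h 20 min + 7 h 33 min + 3 h 2 min = 23 h 25 min.

23.42 hours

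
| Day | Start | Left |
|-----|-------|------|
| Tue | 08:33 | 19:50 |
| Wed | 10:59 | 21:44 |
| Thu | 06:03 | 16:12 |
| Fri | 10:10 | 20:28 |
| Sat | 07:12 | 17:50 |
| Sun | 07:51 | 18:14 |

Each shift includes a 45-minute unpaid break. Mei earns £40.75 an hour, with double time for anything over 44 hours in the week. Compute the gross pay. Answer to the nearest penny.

£3015.50

Tue: 08:33–19:50 = 11 h 17 min; less 45 min break → 10 h 32 min
Wed: 10:59–21:44 = 10 h 45 min; less 45 min break → 10 h 0 min
Thu: 06:03–16:12 = 10 h 9 min; less 45 min break → 9 h 24 min
Fri: 10:10–20:28 = 10 h 18 min; less 45 min break → 9 h 33 min
Sat: 07:12–17:50 = 10 h 38 min; less 45 min break → 9 h 53 min
Sun: 07:51–18:14 = 10 h 23 min; less 45 min break → 9 h 38 min
Total worked: 59 h 0 min = 3540 min.
Regular 44 h 0 min = 2640 min at £40.75/h; overtime 15 h 0 min = 900 min at £81.50/h.
Pay = (2640 × £40.75 + 900 × £81.50) ÷ 60 = £3015.50.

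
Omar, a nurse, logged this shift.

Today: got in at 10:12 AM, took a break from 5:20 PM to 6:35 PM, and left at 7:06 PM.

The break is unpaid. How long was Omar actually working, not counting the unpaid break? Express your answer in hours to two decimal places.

Today: 10:12 AM–7:06 PM = 8 h 54 min; less 75 min break → 7 h 39 min

7.65 hours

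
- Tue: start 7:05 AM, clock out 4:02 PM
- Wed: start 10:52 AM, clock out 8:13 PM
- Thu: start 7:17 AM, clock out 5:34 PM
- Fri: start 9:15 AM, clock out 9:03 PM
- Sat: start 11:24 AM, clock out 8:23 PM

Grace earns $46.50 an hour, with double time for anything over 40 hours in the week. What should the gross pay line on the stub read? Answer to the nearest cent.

$2731.10

Tue: 7:05 AM–4:02 PM = 8 h 57 min
Wed: 10:52 AM–8:13 PM = 9 h 21 min
Thu: 7:17 AM–5:34 PM = 10 h 17 min
Fri: 9:15 AM–9:03 PM = 11 h 48 min
Sat: 11:24 AM–8:23 PM = 8 h 59 min
Total worked: 49 h 22 min = 2962 min.
Regular 40 h 0 min = 2400 min at $46.50/h; overtime 9 h 22 min = 562 min at $93.00/h.
Pay = (2400 × $46.50 + 562 × $93.00) ÷ 60 = $2731.10.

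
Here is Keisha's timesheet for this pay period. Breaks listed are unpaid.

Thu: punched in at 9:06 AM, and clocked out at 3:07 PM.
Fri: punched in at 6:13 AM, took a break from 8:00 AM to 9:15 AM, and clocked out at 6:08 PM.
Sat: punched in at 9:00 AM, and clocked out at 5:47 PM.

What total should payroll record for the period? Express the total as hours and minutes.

Thu: 9:06 AM–3:07 PM = 6 h 1 min
Fri: 6:13 AM–6:08 PM = 11 h 55 min; less 75 min break → 10 h 40 min
Sat: 9:00 AM–5:47 PM = 8 h 47 min
Total: 6 h 1 min + 10 h 40 min + 8 h 47 min = 25 h 28 min.

25 h 28 min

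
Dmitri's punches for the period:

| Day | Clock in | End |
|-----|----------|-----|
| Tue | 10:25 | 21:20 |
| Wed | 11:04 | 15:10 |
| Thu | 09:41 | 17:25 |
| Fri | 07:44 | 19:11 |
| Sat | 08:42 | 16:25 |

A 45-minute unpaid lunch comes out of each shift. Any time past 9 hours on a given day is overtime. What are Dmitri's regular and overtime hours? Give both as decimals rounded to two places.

Regular 35.30 hours, overtime 2.87 hours

Tue: 10:25–21:20 = 10 h 55 min; less 45 min break → 10 h 10 min
Wed: 11:04–15:10 = 4 h 6 min; less 45 min break → 3 h 21 min
Thu: 09:41–17:25 = 7 h 44 min; less 45 min break → 6 h 59 min
Fri: 07:44–19:11 = 11 h 27 min; less 45 min break → 10 h 42 min
Sat: 08:42–16:25 = 7 h 43 min; less 45 min break → 6 h 58 min
Tue reg 9 h 0 min / OT 1 h 10 min; Wed reg 3 h 21 min / OT 0 h 0 min; Thu reg 6 h 59 min / OT 0 h 0 min; Fri reg 9 h 0 min / OT 1 h 42 min; Sat reg 6 h 58 min / OT 0 h 0 min.
Totals: regular 35 h 18 min, overtime 2 h 52 min.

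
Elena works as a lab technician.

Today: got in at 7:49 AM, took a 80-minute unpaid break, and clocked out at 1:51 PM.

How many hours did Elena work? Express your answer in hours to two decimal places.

4.70 hours

Today: 7:49 AM–1:51 PM = 6 h 2 min; less 80 min break → 4 h 42 min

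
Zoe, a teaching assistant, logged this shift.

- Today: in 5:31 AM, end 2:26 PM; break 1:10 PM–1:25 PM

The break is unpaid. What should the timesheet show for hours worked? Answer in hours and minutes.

8 h 40 min

Today: 5:31 AM–2:26 PM = 8 h 55 min; less 15 min break → 8 h 40 min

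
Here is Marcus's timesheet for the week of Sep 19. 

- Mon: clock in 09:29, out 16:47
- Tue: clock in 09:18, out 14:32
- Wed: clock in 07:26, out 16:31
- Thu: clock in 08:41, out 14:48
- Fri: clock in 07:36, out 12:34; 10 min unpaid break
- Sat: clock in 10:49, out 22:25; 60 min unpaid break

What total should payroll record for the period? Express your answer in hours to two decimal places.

Mon: 09:29–16:47 = 7 h 18 min
Tue: 09:18–14:32 = 5 h 14 min
Wed: 07:26–16:31 = 9 h 5 min
Thu: 08:41–14:48 = 6 h 7 min
Fri: 07:36–12:34 = 4 h 58 min; less 10 min break → 4 h 48 min
Sat: 10:49–22:25 = 11 h 36 min; less 60 min break → 10 h 36 min
Total: 7 h 18 min + 5 h 14 min + 9 h 5 min + 6 h 7 min + 4 h 48 min + 10 h 36 min = 43 h 8 min.

43.13 hours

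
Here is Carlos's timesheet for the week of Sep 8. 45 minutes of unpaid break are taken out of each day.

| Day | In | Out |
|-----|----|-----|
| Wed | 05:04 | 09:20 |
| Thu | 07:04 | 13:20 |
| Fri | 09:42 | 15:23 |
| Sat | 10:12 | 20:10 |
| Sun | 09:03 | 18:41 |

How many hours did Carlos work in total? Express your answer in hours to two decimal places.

Wed: 05:04–09:20 = 4 h 16 min; less 45 min break → 3 h 31 min
Thu: 07:04–13:20 = 6 h 16 min; less 45 min break → 5 h 31 min
Fri: 09:42–15:23 = 5 h 41 min; less 45 min break → 4 h 56 min
Sat: 10:12–20:10 = 9 h 58 min; less 45 min break → 9 h 13 min
Sun: 09:03–18:41 = 9 h 38 min; less 45 min break → 8 h 53 min
Total: 3 h 31 min + 5 h 31 min + 4 h 56 min + 9 h 13 min + 8 h 53 min = 32 h 4 min.

32.07 hours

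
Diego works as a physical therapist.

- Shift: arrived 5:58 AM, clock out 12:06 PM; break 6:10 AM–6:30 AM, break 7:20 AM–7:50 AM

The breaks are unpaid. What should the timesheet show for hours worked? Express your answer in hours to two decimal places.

5.30 hours

Shift: 5:58 AM–12:06 PM = 6 h 8 min; less 50 min break → 5 h 18 min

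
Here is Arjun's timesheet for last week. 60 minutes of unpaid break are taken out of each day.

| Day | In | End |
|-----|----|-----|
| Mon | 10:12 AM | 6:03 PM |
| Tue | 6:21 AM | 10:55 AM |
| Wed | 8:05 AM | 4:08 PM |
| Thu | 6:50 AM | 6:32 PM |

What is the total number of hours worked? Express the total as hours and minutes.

28 h 10 min

Mon: 10:12 AM–6:03 PM = 7 h 51 min; less 60 min break → 6 h 51 min
Tue: 6:21 AM–10:55 AM = 4 h 34 min; less 60 min break → 3 h 34 min
Wed: 8:05 AM–4:08 PM = 8 h 3 min; less 60 min break → 7 h 3 min
Thu: 6:50 AM–6:32 PM = 11 h 42 min; less 60 min break → 10 h 42 min
Total: 6 h 51 min + 3 h 34 min + 7 h 3 min + 10 h 42 min = 28 h 10 min.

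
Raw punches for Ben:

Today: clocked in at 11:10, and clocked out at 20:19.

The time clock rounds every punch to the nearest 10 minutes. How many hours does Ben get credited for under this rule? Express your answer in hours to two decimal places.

Today: in 11:10→11:10, out 20:19→20:20; 9 h 10 min

9.17 hours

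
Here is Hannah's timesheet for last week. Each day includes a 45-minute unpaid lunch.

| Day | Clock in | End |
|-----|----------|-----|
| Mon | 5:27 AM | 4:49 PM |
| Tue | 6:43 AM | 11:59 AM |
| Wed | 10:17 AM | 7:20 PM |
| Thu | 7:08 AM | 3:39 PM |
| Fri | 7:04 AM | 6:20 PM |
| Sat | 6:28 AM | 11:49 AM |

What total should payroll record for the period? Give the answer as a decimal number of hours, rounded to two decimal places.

Mon: 5:27 AM–4:49 PM = 11 h 22 min; less 45 min break → 10 h 37 min
Tue: 6:43 AM–11:59 AM = 5 h 16 min; less 45 min break → 4 h 31 min
Wed: 10:17 AM–7:20 PM = 9 h 3 min; less 45 min break → 8 h 18 min
Thu: 7:08 AM–3:39 PM = 8 h 31 min; less 45 min break → 7 h 46 min
Fri: 7:04 AM–6:20 PM = 11 h 16 min; less 45 min break → 10 h 31 min
Sat: 6:28 AM–11:49 AM = 5 h 21 min; less 45 min break → 4 h 36 min
Total: 10 h 37 min + 4 h 31 min + 8 h 18 min + 7 h 46 min + 10 h 31 min + 4 h 36 min = 46 h 19 min.

46.32 hours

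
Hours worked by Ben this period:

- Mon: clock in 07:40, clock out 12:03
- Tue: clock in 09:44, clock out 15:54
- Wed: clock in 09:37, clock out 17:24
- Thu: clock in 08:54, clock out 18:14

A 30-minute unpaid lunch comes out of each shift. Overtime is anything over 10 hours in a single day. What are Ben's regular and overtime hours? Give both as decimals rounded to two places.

Mon: 07:40–12:03 = 4 h 23 min; less 30 min break → 3 h 53 min
Tue: 09:44–15:54 = 6 h 10 min; less 30 min break → 5 h 40 min
Wed: 09:37–17:24 = 7 h 47 min; less 30 min break → 7 h 17 min
Thu: 08:54–18:14 = 9 h 20 min; less 30 min break → 8 h 50 min
Mon reg 3 h 53 min / OT 0 h 0 min; Tue reg 5 h 40 min / OT 0 h 0 min; Wed reg 7 h 17 min / OT 0 h 0 min; Thu reg 8 h 50 min / OT 0 h 0 min.
Totals: regular 25 h 40 min, overtime 0 h 0 min.

Regular 25.67 hours, overtime 0.00 hours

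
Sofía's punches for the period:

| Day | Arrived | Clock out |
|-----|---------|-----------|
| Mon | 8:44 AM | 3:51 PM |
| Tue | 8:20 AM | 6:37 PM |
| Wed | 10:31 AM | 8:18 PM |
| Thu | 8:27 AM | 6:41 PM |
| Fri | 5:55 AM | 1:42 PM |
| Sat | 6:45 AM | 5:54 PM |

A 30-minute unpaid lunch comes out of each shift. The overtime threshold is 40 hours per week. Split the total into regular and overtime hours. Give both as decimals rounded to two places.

Mon: 8:44 AM–3:51 PM = 7 h 7 min; less 30 min break → 6 h 37 min
Tue: 8:20 AM–6:37 PM = 10 h 17 min; less 30 min break → 9 h 47 min
Wed: 10:31 AM–8:18 PM = 9 h 47 min; less 30 min break → 9 h 17 min
Thu: 8:27 AM–6:41 PM = 10 h 14 min; less 30 min break → 9 h 44 min
Fri: 5:55 AM–1:42 PM = 7 h 47 min; less 30 min break → 7 h 17 min
Sat: 6:45 AM–5:54 PM = 11 h 9 min; less 30 min break → 10 h 39 min
Total worked: 53 h 21 min = 53.35 h.
Threshold 40 h → overtime 13 h 21 min, regular 40 h 0 min.

Regular 40.00 hours, overtime 13.35 hours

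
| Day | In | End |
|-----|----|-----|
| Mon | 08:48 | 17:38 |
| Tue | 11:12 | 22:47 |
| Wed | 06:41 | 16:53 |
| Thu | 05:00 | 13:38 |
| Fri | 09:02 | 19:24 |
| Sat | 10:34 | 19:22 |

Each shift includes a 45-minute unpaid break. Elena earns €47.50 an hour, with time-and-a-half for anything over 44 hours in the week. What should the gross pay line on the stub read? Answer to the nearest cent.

€2796.56

Mon: 08:48–17:38 = 8 h 50 min; less 45 min break → 8 h 5 min
Tue: 11:12–22:47 = 11 h 35 min; less 45 min break → 10 h 50 min
Wed: 06:41–16:53 = 10 h 12 min; less 45 min break → 9 h 27 min
Thu: 05:00–13:38 = 8 h 38 min; less 45 min break → 7 h 53 min
Fri: 09:02–19:24 = 10 h 22 min; less 45 min break → 9 h 37 min
Sat: 10:34–19:22 = 8 h 48 min; less 45 min break → 8 h 3 min
Total worked: 53 h 55 min = 3235 min.
Regular 44 h 0 min = 2640 min at €47.50/h; overtime 9 h 55 min = 595 min at €71.25/h.
Pay = (2640 × €47.50 + 595 × €71.25) ÷ 60 = €2796.56.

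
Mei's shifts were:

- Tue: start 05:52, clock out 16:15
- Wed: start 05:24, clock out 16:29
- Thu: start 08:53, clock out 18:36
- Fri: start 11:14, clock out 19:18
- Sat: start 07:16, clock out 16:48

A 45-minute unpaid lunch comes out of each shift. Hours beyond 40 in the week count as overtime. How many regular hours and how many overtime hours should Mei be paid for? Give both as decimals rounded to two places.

Regular 40.00 hours, overtime 5.03 hours

Tue: 05:52–16:15 = 10 h 23 min; less 45 min break → 9 h 38 min
Wed: 05:24–16:29 = 11 h 5 min; less 45 min break → 10 h 20 min
Thu: 08:53–18:36 = 9 h 43 min; less 45 min break → 8 h 58 min
Fri: 11:14–19:18 = 8 h 4 min; less 45 min break → 7 h 19 min
Sat: 07:16–16:48 = 9 h 32 min; less 45 min break → 8 h 47 min
Total worked: 45 h 2 min = 45.03 h.
Threshold 40 h → overtime 5 h 2 min, regular 40 h 0 min.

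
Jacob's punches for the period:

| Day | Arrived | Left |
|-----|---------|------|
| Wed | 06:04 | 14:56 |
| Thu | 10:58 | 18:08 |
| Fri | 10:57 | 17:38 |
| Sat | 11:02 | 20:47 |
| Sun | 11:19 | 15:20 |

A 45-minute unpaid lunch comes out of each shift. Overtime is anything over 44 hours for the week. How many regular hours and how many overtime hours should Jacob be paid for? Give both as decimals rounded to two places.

Regular 32.73 hours, overtime 0.00 hours

Wed: 06:04–14:56 = 8 h 52 min; less 45 min break → 8 h 7 min
Thu: 10:58–18:08 = 7 h 10 min; less 45 min break → 6 h 25 min
Fri: 10:57–17:38 = 6 h 41 min; less 45 min break → 5 h 56 min
Sat: 11:02–20:47 = 9 h 45 min; less 45 min break → 9 h 0 min
Sun: 11:19–15:20 = 4 h 1 min; less 45 min break → 3 h 16 min
Total worked: 32 h 44 min = 32.73 h.
Threshold 44 h → overtime 0 h 0 min, regular 32 h 44 min.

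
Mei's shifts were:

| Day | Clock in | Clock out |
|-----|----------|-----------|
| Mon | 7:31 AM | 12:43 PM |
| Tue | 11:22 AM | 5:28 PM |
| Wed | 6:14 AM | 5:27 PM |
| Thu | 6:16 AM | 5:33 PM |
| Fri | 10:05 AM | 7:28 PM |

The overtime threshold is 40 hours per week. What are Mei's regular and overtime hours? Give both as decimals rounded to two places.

Mon: 7:31 AM–12:43 PM = 5 h 12 min
Tue: 11:22 AM–5:28 PM = 6 h 6 min
Wed: 6:14 AM–5:27 PM = 11 h 13 min
Thu: 6:16 AM–5:33 PM = 11 h 17 min
Fri: 10:05 AM–7:28 PM = 9 h 23 min
Total worked: 43 h 11 min = 43.18 h.
Threshold 40 h → overtime 3 h 11 min, regular 40 h 0 min.

Regular 40.00 hours, overtime 3.18 hours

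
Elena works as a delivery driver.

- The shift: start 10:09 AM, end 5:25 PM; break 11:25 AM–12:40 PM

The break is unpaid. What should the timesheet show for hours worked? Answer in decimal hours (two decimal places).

The shift: 10:09 AM–5:25 PM = 7 h 16 min; less 75 min break → 6 h 1 min

6.02 hours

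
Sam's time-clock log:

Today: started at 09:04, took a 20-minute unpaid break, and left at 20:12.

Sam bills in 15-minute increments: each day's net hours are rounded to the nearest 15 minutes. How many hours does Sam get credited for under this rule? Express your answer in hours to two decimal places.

10.75 hours

Today: 09:04–20:12 = 11 h 8 min − 20 min = 10 h 48 min → rounds to 10 h 45 min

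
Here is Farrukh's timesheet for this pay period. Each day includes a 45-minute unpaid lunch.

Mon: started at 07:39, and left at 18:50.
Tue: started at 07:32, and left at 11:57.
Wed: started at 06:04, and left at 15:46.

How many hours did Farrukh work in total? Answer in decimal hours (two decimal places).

23.05 hours

Mon: 07:39–18:50 = 11 h 11 min; less 45 min break → 10 h 26 min
Tue: 07:32–11:57 = 4 h 25 min; less 45 min break → 3 h 40 min
Wed: 06:04–15:46 = 9 h 42 min; less 45 min break → 8 h 57 min
Total: 10 h 26 min + 3 h 40 min + 8 h 57 min = 23 h 3 min.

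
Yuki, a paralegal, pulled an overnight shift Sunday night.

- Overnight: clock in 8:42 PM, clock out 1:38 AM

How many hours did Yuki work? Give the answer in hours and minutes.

4 h 56 min

Overnight: 8:42 PM → midnight = 3 h 18 min; midnight → 1:38 AM = 1 h 38 min; span 4 h 56 min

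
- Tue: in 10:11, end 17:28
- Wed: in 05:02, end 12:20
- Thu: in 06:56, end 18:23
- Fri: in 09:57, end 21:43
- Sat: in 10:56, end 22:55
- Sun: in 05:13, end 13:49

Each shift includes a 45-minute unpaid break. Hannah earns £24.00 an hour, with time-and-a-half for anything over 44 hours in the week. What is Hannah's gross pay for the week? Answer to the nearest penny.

£1411.80

Tue: 10:11–17:28 = 7 h 17 min; less 45 min break → 6 h 32 min
Wed: 05:02–12:20 = 7 h 18 min; less 45 min break → 6 h 33 min
Thu: 06:56–18:23 = 11 h 27 min; less 45 min break → 10 h 42 min
Fri: 09:57–21:43 = 11 h 46 min; less 45 min break → 11 h 1 min
Sat: 10:56–22:55 = 11 h 59 min; less 45 min break → 11 h 14 min
Sun: 05:13–13:49 = 8 h 36 min; less 45 min break → 7 h 51 min
Total worked: 53 h 53 min = 3233 min.
Regular 44 h 0 min = 2640 min at £24.00/h; overtime 9 h 53 min = 593 min at £36.00/h.
Pay = (2640 × £24.00 + 593 × £36.00) ÷ 60 = £1411.80.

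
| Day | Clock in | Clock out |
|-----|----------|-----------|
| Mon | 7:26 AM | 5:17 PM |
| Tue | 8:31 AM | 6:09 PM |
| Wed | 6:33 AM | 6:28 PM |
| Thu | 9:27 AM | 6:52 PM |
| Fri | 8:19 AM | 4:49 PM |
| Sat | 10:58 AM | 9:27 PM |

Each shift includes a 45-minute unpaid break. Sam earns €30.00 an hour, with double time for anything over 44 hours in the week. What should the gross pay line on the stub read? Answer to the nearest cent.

€1998.00

Mon: 7:26 AM–5:17 PM = 9 h 51 min; less 45 min break → 9 h 6 min
Tue: 8:31 AM–6:09 PM = 9 h 38 min; less 45 min break → 8 h 53 min
Wed: 6:33 AM–6:28 PM = 11 h 55 min; less 45 min break → 11 h 10 min
Thu: 9:27 AM–6:52 PM = 9 h 25 min; less 45 min break → 8 h 40 min
Fri: 8:19 AM–4:49 PM = 8 h 30 min; less 45 min break → 7 h 45 min
Sat: 10:58 AM–9:27 PM = 10 h 29 min; less 45 min break → 9 h 44 min
Total worked: 55 h 18 min = 3318 min.
Regular 44 h 0 min = 2640 min at €30.00/h; overtime 11 h 18 min = 678 min at €60.00/h.
Pay = (2640 × €30.00 + 678 × €60.00) ÷ 60 = €1998.00.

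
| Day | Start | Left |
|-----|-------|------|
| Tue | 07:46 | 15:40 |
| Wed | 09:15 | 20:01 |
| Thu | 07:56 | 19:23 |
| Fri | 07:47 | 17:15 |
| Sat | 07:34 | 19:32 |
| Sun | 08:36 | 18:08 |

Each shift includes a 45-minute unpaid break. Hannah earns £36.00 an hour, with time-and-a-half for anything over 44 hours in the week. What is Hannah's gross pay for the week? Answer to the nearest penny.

Tue: 07:46–15:40 = 7 h 54 min; less 45 min break → 7 h 9 min
Wed: 09:15–20:01 = 10 h 46 min; less 45 min break → 10 h 1 min
Thu: 07:56–19:23 = 11 h 27 min; less 45 min break → 10 h 42 min
Fri: 07:47–17:15 = 9 h 28 min; less 45 min break → 8 h 43 min
Sat: 07:34–19:32 = 11 h 58 min; less 45 min break → 11 h 13 min
Sun: 08:36–18:08 = 9 h 32 min; less 45 min break → 8 h 47 min
Total worked: 56 h 35 min = 3395 min.
Regular 44 h 0 min = 2640 min at £36.00/h; overtime 12 h 35 min = 755 min at £54.00/h.
Pay = (2640 × £36.00 + 755 × £54.00) ÷ 60 = £2263.50.

£2263.50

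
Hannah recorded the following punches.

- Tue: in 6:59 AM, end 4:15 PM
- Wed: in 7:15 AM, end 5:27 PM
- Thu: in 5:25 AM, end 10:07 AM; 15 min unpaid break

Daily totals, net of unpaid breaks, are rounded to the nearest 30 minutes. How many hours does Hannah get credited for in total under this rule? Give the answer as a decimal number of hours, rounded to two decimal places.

Tue: 6:59 AM–4:15 PM = 9 h 16 min → rounds to 9 h 30 min
Wed: 7:15 AM–5:27 PM = 10 h 12 min → rounds to 10 h 0 min
Thu: 5:25 AM–10:07 AM = 4 h 42 min − 15 min = 4 h 27 min → rounds to 4 h 30 min
Total credited: 24 h 0 min.

24.00 hours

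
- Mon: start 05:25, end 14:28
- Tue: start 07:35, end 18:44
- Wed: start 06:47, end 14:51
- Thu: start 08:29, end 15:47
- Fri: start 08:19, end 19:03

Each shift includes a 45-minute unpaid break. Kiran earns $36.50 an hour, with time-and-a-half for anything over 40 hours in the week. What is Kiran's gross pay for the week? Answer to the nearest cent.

Mon: 05:25–14:28 = 9 h 3 min; less 45 min break → 8 h 18 min
Tue: 07:35–18:44 = 11 h 9 min; less 45 min break → 10 h 24 min
Wed: 06:47–14:51 = 8 h 4 min; less 45 min break → 7 h 19 min
Thu: 08:29–15:47 = 7 h 18 min; less 45 min break → 6 h 33 min
Fri: 08:19–19:03 = 10 h 44 min; less 45 min break → 9 h 59 min
Total worked: 42 h 33 min = 2553 min.
Regular 40 h 0 min = 2400 min at $36.50/h; overtime 2 h 33 min = 153 min at $54.75/h.
Pay = (2400 × $36.50 + 153 × $54.75) ÷ 60 = $1599.61.

$1599.61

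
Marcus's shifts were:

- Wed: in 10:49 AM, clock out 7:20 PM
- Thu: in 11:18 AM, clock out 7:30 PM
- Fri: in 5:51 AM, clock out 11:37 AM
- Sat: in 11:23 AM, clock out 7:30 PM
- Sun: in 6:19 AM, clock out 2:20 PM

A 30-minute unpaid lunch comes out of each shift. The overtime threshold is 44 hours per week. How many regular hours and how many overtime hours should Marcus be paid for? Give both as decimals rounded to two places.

Wed: 10:49 AM–7:20 PM = 8 h 31 min; less 30 min break → 8 h 1 min
Thu: 11:18 AM–7:30 PM = 8 h 12 min; less 30 min break → 7 h 42 min
Fri: 5:51 AM–11:37 AM = 5 h 46 min; less 30 min break → 5 h 16 min
Sat: 11:23 AM–7:30 PM = 8 h 7 min; less 30 min break → 7 h 37 min
Sun: 6:19 AM–2:20 PM = 8 h 1 min; less 30 min break → 7 h 31 min
Total worked: 36 h 7 min = 36.12 h.
Threshold 44 h → overtime 0 h 0 min, regular 36 h 7 min.

Regular 36.12 hours, overtime 0.00 hours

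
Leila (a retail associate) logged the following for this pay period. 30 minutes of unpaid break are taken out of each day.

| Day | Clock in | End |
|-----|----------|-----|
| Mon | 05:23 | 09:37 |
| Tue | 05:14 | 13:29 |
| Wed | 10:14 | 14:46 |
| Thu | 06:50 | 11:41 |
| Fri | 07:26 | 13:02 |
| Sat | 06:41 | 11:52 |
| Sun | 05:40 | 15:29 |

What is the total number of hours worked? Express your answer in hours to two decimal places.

38.97 hours

Mon: 05:23–09:37 = 4 h 14 min; less 30 min break → 3 h 44 min
Tue: 05:14–13:29 = 8 h 15 min; less 30 min break → 7 h 45 min
Wed: 10:14–14:46 = 4 h 32 min; less 30 min break → 4 h 2 min
Thu: 06:50–11:41 = 4 h 51 min; less 30 min break → 4 h 21 min
Fri: 07:26–13:02 = 5 h 36 min; less 30 min break → 5 h 6 min
Sat: 06:41–11:52 = 5 h 11 min; less 30 min break → 4 h 41 min
Sun: 05:40–15:29 = 9 h 49 min; less 30 min break → 9 h 19 min
Total: 3 h 44 min + 7 h 45 min + 4 h 2 min + 4 h 21 min + 5 h 6 min + 4 h 41 min + 9 h 19 min = 38 h 58 min.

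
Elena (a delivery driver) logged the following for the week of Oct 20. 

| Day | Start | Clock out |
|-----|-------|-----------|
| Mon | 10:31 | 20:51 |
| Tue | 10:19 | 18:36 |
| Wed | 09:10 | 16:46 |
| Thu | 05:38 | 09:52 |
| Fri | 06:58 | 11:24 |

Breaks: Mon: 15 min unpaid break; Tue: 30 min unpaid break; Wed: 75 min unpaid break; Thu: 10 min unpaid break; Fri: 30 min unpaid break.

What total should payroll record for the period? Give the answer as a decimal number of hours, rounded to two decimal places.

32.22 hours

Mon: 10:31–20:51 = 10 h 20 min; less 15 min break → 10 h 5 min
Tue: 10:19–18:36 = 8 h 17 min; less 30 min break → 7 h 47 min
Wed: 09:10–16:46 = 7 h 36 min; less 75 min break → 6 h 21 min
Thu: 05:38–09:52 = 4 h 14 min; less 10 min break → 4 h 4 min
Fri: 06:58–11:24 = 4 h 26 min; less 30 min break → 3 h 56 min
Total: 10 h 5 min + 7 h 47 min + 6 h 21 min + 4 h 4 min + 3 h 56 min = 32 h 13 min.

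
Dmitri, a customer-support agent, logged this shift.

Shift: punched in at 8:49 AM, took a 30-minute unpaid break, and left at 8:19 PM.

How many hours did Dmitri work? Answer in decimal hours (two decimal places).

11.00 hours

Shift: 8:49 AM–8:19 PM = 11 h 30 min; less 30 min break → 11 h 0 min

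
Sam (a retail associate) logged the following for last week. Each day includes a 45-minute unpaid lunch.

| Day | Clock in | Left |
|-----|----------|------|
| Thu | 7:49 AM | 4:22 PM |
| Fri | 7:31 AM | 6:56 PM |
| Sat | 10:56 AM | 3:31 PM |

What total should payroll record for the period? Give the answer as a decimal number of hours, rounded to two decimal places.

Thu: 7:49 AM–4:22 PM = 8 h 33 min; less 45 min break → 7 h 48 min
Fri: 7:31 AM–6:56 PM = 11 h 25 min; less 45 min break → 10 h 40 min
Sat: 10:56 AM–3:31 PM = 4 h 35 min; less 45 min break → 3 h 50 min
Total: 7 h 48 min + 10 h 40 min + 3 h 50 min = 22 h 18 min.

22.30 hours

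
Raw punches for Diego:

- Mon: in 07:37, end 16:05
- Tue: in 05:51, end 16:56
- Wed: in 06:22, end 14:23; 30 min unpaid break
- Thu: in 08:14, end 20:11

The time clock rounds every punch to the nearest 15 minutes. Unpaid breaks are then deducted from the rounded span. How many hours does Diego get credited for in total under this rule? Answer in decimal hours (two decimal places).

39.50 hours

Mon: in 07:37→07:30, out 16:05→16:00; 8 h 30 min
Tue: in 05:51→05:45, out 16:56→17:00; 11 h 15 min
Wed: in 06:22→06:15, out 14:23→14:30; 8 h 15 min − 30 min = 7 h 45 min
Thu: in 08:14→08:15, out 20:11→20:15; 12 h 0 min
Total credited: 39 h 30 min.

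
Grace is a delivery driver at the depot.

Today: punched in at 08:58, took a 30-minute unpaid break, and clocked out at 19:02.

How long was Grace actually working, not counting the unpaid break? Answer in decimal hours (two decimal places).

Today: 08:58–19:02 = 10 h 4 min; less 30 min break → 9 h 34 min

9.57 hours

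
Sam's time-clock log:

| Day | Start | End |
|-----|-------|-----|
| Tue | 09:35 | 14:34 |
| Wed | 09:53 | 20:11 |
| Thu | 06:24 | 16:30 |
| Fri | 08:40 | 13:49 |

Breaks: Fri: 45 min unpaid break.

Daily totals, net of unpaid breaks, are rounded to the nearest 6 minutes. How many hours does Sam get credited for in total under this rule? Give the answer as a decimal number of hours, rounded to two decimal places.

Tue: 09:35–14:34 = 4 h 59 min → rounds to 5 h 0 min
Wed: 09:53–20:11 = 10 h 18 min → rounds to 10 h 18 min
Thu: 06:24–16:30 = 10 h 6 min → rounds to 10 h 6 min
Fri: 08:40–13:49 = 5 h 9 min − 45 min = 4 h 24 min → rounds to 4 h 24 min
Total credited: 29 h 48 min.

29.80 hours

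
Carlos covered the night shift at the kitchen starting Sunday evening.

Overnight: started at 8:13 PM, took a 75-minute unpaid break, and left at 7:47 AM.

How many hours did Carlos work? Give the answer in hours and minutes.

10 h 19 min

Overnight: 8:13 PM → midnight = 3 h 47 min; midnight → 7:47 AM = 7 h 47 min; span 11 h 34 min; less 75 min break → 10 h 19 min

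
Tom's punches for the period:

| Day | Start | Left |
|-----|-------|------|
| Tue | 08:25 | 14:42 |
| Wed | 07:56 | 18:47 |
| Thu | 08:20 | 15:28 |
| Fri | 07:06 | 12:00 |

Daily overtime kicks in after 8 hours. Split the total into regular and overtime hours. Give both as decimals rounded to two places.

Tue: 08:25–14:42 = 6 h 17 min
Wed: 07:56–18:47 = 10 h 51 min
Thu: 08:20–15:28 = 7 h 8 min
Fri: 07:06–12:00 = 4 h 54 min
Tue reg 6 h 17 min / OT 0 h 0 min; Wed reg 8 h 0 min / OT 2 h 51 min; Thu reg 7 h 8 min / OT 0 h 0 min; Fri reg 4 h 54 min / OT 0 h 0 min.
Totals: regular 26 h 19 min, overtime 2 h 51 min.

Regular 26.32 hours, overtime 2.85 hours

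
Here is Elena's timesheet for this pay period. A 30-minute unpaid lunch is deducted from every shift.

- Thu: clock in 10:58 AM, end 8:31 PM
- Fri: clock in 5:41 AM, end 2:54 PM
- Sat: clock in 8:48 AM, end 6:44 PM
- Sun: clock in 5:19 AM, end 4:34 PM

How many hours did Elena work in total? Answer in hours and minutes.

37 h 57 min

Thu: 10:58 AM–8:31 PM = 9 h 33 min; less 30 min break → 9 h 3 min
Fri: 5:41 AM–2:54 PM = 9 h 13 min; less 30 min break → 8 h 43 min
Sat: 8:48 AM–6:44 PM = 9 h 56 min; less 30 min break → 9 h 26 min
Sun: 5:19 AM–4:34 PM = 11 h 15 min; less 30 min break → 10 h 45 min
Total: 9 h 3 min + 8 h 43 min + 9 h 26 min + 10 h 45 min = 37 h 57 min.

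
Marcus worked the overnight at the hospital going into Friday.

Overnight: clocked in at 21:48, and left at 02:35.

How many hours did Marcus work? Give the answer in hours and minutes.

Overnight: 21:48 → midnight = 2 h 12 min; midnight → 02:35 = 2 h 35 min; span 4 h 47 min

4 h 47 min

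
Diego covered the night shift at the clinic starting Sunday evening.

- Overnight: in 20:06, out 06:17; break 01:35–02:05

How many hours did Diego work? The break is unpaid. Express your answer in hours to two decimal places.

Overnight: 20:06 → midnight = 3 h 54 min; midnight → 06:17 = 6 h 17 min; span 10 h 11 min; less 30 min break → 9 h 41 min

9.68 hours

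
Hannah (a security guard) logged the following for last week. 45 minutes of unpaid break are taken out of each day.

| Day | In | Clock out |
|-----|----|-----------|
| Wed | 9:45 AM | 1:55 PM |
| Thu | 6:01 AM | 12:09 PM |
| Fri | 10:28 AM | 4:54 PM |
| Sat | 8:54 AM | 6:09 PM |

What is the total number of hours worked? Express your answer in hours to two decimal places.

22.98 hours

Wed: 9:45 AM–1:55 PM = 4 h 10 min; less 45 min break → 3 h 25 min
Thu: 6:01 AM–12:09 PM = 6 h 8 min; less 45 min break → 5 h 23 min
Fri: 10:28 AM–4:54 PM = 6 h 26 min; less 45 min break → 5 h 41 min
Sat: 8:54 AM–6:09 PM = 9 h 15 min; less 45 min break → 8 h 30 min
Total: 3 h 25 min + 5 h 23 min + 5 h 41 min + 8 h 30 min = 22 h 59 min.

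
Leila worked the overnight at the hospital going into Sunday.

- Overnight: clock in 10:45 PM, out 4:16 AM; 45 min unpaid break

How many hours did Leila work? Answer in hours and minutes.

Overnight: 10:45 PM → midnight = 1 h 15 min; midnight → 4:16 AM = 4 h 16 min; span 5 h 31 min; less 45 min break → 4 h 46 min

4 h 46 min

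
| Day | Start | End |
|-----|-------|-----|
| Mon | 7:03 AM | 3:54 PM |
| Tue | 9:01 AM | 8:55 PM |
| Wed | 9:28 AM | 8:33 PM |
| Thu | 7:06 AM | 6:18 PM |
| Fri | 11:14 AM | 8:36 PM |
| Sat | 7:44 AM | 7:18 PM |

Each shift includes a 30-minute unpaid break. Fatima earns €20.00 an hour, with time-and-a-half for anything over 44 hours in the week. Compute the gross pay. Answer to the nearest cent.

Mon: 7:03 AM–3:54 PM = 8 h 51 min; less 30 min break → 8 h 21 min
Tue: 9:01 AM–8:55 PM = 11 h 54 min; less 30 min break → 11 h 24 min
Wed: 9:28 AM–8:33 PM = 11 h 5 min; less 30 min break → 10 h 35 min
Thu: 7:06 AM–6:18 PM = 11 h 12 min; less 30 min break → 10 h 42 min
Fri: 11:14 AM–8:36 PM = 9 h 22 min; less 30 min break → 8 h 52 min
Sat: 7:44 AM–7:18 PM = 11 h 34 min; less 30 min break → 11 h 4 min
Total worked: 60 h 58 min = 3658 min.
Regular 44 h 0 min = 2640 min at €20.00/h; overtime 16 h 58 min = 1018 min at €30.00/h.
Pay = (2640 × €20.00 + 1018 × €30.00) ÷ 60 = €1389.00.

€1389.00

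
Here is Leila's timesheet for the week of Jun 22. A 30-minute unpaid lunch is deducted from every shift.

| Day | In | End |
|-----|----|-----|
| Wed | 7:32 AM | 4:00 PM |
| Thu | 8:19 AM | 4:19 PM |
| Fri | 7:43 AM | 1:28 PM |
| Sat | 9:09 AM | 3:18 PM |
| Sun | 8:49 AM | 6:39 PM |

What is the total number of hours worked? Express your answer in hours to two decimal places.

35.70 hours

Wed: 7:32 AM–4:00 PM = 8 h 28 min; less 30 min break → 7 h 58 min
Thu: 8:19 AM–4:19 PM = 8 h 0 min; less 30 min break → 7 h 30 min
Fri: 7:43 AM–1:28 PM = 5 h 45 min; less 30 min break → 5 h 15 min
Sat: 9:09 AM–3:18 PM = 6 h 9 min; less 30 min break → 5 h 39 min
Sun: 8:49 AM–6:39 PM = 9 h 50 min; less 30 min break → 9 h 20 min
Total: 7 h 58 min + 7 h 30 min + 5 h 15 min + 5 h 39 min + 9 h 20 min = 35 h 42 min.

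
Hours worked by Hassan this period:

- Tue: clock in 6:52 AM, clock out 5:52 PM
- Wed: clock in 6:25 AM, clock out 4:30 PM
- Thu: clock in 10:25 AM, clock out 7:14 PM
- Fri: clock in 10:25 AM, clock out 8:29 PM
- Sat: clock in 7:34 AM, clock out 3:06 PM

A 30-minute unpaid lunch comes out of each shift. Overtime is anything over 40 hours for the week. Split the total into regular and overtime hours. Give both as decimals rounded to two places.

Regular 40.00 hours, overtime 5.00 hours

Tue: 6:52 AM–5:52 PM = 11 h 0 min; less 30 min break → 10 h 30 min
Wed: 6:25 AM–4:30 PM = 10 h 5 min; less 30 min break → 9 h 35 min
Thu: 10:25 AM–7:14 PM = 8 h 49 min; less 30 min break → 8 h 19 min
Fri: 10:25 AM–8:29 PM = 10 h 4 min; less 30 min break → 9 h 34 min
Sat: 7:34 AM–3:06 PM = 7 h 32 min; less 30 min break → 7 h 2 min
Total worked: 45 h 0 min = 45.00 h.
Threshold 40 h → overtime 5 h 0 min, regular 40 h 0 min.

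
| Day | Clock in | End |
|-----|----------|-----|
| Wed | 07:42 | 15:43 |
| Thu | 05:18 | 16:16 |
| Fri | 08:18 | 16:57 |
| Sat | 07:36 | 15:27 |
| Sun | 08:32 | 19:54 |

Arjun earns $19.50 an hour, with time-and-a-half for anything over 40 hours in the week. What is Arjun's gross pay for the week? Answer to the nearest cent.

Wed: 07:42–15:43 = 8 h 1 min
Thu: 05:18–16:16 = 10 h 58 min
Fri: 08:18–16:57 = 8 h 39 min
Sat: 07:36–15:27 = 7 h 51 min
Sun: 08:32–19:54 = 11 h 22 min
Total worked: 46 h 51 min = 2811 min.
Regular 40 h 0 min = 2400 min at $19.50/h; overtime 6 h 51 min = 411 min at $29.25/h.
Pay = (2400 × $19.50 + 411 × $29.25) ÷ 60 = $980.36.

$980.36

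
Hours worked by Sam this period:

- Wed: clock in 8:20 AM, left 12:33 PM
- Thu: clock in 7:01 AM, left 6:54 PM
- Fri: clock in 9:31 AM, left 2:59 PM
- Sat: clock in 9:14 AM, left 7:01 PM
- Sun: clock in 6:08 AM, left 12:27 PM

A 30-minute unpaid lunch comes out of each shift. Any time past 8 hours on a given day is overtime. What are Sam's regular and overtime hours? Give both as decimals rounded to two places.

Wed: 8:20 AM–12:33 PM = 4 h 13 min; less 30 min break → 3 h 43 min
Thu: 7:01 AM–6:54 PM = 11 h 53 min; less 30 min break → 11 h 23 min
Fri: 9:31 AM–2:59 PM = 5 h 28 min; less 30 min break → 4 h 58 min
Sat: 9:14 AM–7:01 PM = 9 h 47 min; less 30 min break → 9 h 17 min
Sun: 6:08 AM–12:27 PM = 6 h 19 min; less 30 min break → 5 h 49 min
Wed reg 3 h 43 min / OT 0 h 0 min; Thu reg 8 h 0 min / OT 3 h 23 min; Fri reg 4 h 58 min / OT 0 h 0 min; Sat reg 8 h 0 min / OT 1 h 17 min; Sun reg 5 h 49 min / OT 0 h 0 min.
Totals: regular 30 h 30 min, overtime 4 h 40 min.

Regular 30.50 hours, overtime 4.67 hours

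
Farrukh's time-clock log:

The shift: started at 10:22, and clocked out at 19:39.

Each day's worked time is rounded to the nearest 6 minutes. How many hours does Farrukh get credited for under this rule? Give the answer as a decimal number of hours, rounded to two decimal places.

The shift: 10:22–19:39 = 9 h 17 min → rounds to 9 h 18 min

9.30 hours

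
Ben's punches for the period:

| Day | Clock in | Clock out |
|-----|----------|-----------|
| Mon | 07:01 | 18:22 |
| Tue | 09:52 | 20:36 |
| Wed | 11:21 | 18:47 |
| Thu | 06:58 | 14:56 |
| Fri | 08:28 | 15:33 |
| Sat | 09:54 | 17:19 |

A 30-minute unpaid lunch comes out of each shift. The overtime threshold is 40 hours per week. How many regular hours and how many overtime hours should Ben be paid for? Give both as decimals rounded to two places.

Mon: 07:01–18:22 = 11 h 21 min; less 30 min break → 10 h 51 min
Tue: 09:52–20:36 = 10 h 44 min; less 30 min break → 10 h 14 min
Wed: 11:21–18:47 = 7 h 26 min; less 30 min break → 6 h 56 min
Thu: 06:58–14:56 = 7 h 58 min; less 30 min break → 7 h 28 min
Fri: 08:28–15:33 = 7 h 5 min; less 30 min break → 6 h 35 min
Sat: 09:54–17:19 = 7 h 25 min; less 30 min break → 6 h 55 min
Total worked: 48 h 59 min = 48.98 h.
Threshold 40 h → overtime 8 h 59 min, regular 40 h 0 min.

Regular 40.00 hours, overtime 8.98 hours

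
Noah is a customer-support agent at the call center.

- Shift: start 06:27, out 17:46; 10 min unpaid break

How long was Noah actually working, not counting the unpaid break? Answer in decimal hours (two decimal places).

11.15 hours

Shift: 06:27–17:46 = 11 h 19 min; less 10 min break → 11 h 9 min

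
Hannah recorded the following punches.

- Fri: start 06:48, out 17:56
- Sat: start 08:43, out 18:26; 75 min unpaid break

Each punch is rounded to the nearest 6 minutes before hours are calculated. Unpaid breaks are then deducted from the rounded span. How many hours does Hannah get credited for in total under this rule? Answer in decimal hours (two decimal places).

19.55 hours

Fri: in 06:48→06:48, out 17:56→17:54; 11 h 6 min
Sat: in 08:43→08:42, out 18:26→18:24; 9 h 42 min − 75 min = 8 h 27 min
Total credited: 19 h 33 min.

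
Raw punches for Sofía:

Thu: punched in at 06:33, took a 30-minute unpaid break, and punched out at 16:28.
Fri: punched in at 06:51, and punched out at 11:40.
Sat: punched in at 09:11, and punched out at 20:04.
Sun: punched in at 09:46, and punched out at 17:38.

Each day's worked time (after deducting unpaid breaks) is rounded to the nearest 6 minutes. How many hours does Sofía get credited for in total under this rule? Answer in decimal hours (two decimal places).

33.00 hours

Thu: 06:33–16:28 = 9 h 55 min − 30 min = 9 h 25 min → rounds to 9 h 24 min
Fri: 06:51–11:40 = 4 h 49 min → rounds to 4 h 48 min
Sat: 09:11–20:04 = 10 h 53 min → rounds to 10 h 54 min
Sun: 09:46–17:38 = 7 h 52 min → rounds to 7 h 54 min
Total credited: 33 h 0 min.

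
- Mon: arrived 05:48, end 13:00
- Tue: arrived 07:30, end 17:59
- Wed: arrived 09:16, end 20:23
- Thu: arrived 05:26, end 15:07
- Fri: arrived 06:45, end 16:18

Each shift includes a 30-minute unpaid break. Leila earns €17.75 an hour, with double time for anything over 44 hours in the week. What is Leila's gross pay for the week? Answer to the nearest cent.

Mon: 05:48–13:00 = 7 h 12 min; less 30 min break → 6 h 42 min
Tue: 07:30–17:59 = 10 h 29 min; less 30 min break → 9 h 59 min
Wed: 09:16–20:23 = 11 h 7 min; less 30 min break → 10 h 37 min
Thu: 05:26–15:07 = 9 h 41 min; less 30 min break → 9 h 11 min
Fri: 06:45–16:18 = 9 h 33 min; less 30 min break → 9 h 3 min
Total worked: 45 h 32 min = 2732 min.
Regular 44 h 0 min = 2640 min at €17.75/h; overtime 1 h 32 min = 92 min at €35.50/h.
Pay = (2640 × €17.75 + 92 × €35.50) ÷ 60 = €835.43.

€835.43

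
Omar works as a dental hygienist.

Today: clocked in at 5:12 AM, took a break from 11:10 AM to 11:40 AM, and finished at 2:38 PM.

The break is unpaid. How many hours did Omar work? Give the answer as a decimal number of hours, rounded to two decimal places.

Today: 5:12 AM–2:38 PM = 9 h 26 min; less 30 min break → 8 h 56 min

8.93 hours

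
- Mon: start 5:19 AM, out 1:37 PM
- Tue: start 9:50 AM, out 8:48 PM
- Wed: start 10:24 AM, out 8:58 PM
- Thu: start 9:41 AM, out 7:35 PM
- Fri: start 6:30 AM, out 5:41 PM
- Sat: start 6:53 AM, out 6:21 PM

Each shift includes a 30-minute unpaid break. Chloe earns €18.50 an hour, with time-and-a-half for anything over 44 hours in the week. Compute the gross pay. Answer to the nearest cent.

Mon: 5:19 AM–1:37 PM = 8 h 18 min; less 30 min break → 7 h 48 min
Tue: 9:50 AM–8:48 PM = 10 h 58 min; less 30 min break → 10 h 28 min
Wed: 10:24 AM–8:58 PM = 10 h 34 min; less 30 min break → 10 h 4 min
Thu: 9:41 AM–7:35 PM = 9 h 54 min; less 30 min break → 9 h 24 min
Fri: 6:30 AM–5:41 PM = 11 h 11 min; less 30 min break → 10 h 41 min
Sat: 6:53 AM–6:21 PM = 11 h 28 min; less 30 min break → 10 h 58 min
Total worked: 59 h 23 min = 3563 min.
Regular 44 h 0 min = 2640 min at €18.50/h; overtime 15 h 23 min = 923 min at €27.75/h.
Pay = (2640 × €18.50 + 923 × €27.75) ÷ 60 = €1240.89.

€1240.89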